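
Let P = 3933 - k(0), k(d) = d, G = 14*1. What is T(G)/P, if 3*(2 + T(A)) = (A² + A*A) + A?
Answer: 400/11799 ≈ 0.033901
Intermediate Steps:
G = 14
T(A) = -2 + A/3 + 2*A²/3 (T(A) = -2 + ((A² + A*A) + A)/3 = -2 + ((A² + A²) + A)/3 = -2 + (2*A² + A)/3 = -2 + (A + 2*A²)/3 = -2 + (A/3 + 2*A²/3) = -2 + A/3 + 2*A²/3)
P = 3933 (P = 3933 - 1*0 = 3933 + 0 = 3933)
T(G)/P = (-2 + (⅓)*14 + (⅔)*14²)/3933 = (-2 + 14/3 + (⅔)*196)*(1/3933) = (-2 + 14/3 + 392/3)*(1/3933) = (400/3)*(1/3933) = 400/11799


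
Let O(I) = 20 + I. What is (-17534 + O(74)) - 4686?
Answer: -22126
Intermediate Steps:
(-17534 + O(74)) - 4686 = (-17534 + (20 + 74)) - 4686 = (-17534 + 94) - 4686 = -17440 - 4686 = -22126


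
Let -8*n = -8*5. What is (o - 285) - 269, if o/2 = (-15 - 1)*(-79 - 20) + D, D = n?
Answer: 2624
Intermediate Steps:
n = 5 (n = -(-1)*5 = -⅛*(-40) = 5)
D = 5
o = 3178 (o = 2*((-15 - 1)*(-79 - 20) + 5) = 2*(-16*(-99) + 5) = 2*(1584 + 5) = 2*1589 = 3178)
(o - 285) - 269 = (3178 - 285) - 269 = 2893 - 269 = 2624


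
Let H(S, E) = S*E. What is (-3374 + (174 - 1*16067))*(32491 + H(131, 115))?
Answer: -916261452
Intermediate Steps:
H(S, E) = E*S
(-3374 + (174 - 1*16067))*(32491 + H(131, 115)) = (-3374 + (174 - 1*16067))*(32491 + 115*131) = (-3374 + (174 - 16067))*(32491 + 15065) = (-3374 - 15893)*47556 = -19267*47556 = -916261452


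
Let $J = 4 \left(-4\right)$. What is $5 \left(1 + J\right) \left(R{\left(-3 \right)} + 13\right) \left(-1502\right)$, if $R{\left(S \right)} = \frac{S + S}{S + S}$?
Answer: $1577100$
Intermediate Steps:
$J = -16$
$R{\left(S \right)} = 1$ ($R{\left(S \right)} = \frac{2 S}{2 S} = \frac{1}{2 S} 2 S = 1$)
$5 \left(1 + J\right) \left(R{\left(-3 \right)} + 13\right) \left(-1502\right) = 5 \left(1 - 16\right) \left(1 + 13\right) \left(-1502\right) = 5 \left(-15\right) 14 \left(-1502\right) = \left(-75\right) 14 \left(-1502\right) = \left(-1050\right) \left(-1502\right) = 1577100$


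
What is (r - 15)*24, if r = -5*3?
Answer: -720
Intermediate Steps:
r = -15
(r - 15)*24 = (-15 - 15)*24 = -30*24 = -720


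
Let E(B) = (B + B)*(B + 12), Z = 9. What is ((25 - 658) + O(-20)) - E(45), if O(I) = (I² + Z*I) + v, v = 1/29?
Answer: -160746/29 ≈ -5543.0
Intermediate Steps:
E(B) = 2*B*(12 + B) (E(B) = (2*B)*(12 + B) = 2*B*(12 + B))
v = 1/29 ≈ 0.034483
O(I) = 1/29 + I² + 9*I (O(I) = (I² + 9*I) + 1/29 = 1/29 + I² + 9*I)
((25 - 658) + O(-20)) - E(45) = ((25 - 658) + (1/29 + (-20)² + 9*(-20))) - 2*45*(12 + 45) = (-633 + (1/29 + 400 - 180)) - 2*45*57 = (-633 + 6381/29) - 1*5130 = -11976/29 - 5130 = -160746/29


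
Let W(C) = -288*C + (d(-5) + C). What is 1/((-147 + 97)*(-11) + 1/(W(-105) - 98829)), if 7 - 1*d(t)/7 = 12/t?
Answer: 343141/188727545 ≈ 0.0018182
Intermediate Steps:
d(t) = 49 - 84/t
W(C) = 329/5 - 287*C (W(C) = -288*C + ((49 - 84/(-5)) + C) = -288*C + ((49 - 84*(-⅕)) + C) = -288*C + ((49 + 84/5) + C) = -288*C + (329/5 + C) = 329/5 - 287*C)
1/((-147 + 97)*(-11) + 1/(W(-105) - 98829)) = 1/((-147 + 97)*(-11) + 1/((329/5 - 287*(-105)) - 98829)) = 1/(-50*(-11) + 1/((329/5 + 30135) - 98829)) = 1/(550 + 1/(151004/5 - 98829)) = 1/(550 + 1/(-343141/5)) = 1/(550 - 5/343141) = 1/(188727545/343141) = 343141/188727545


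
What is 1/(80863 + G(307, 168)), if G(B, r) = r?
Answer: 1/81031 ≈ 1.2341e-5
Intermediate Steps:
1/(80863 + G(307, 168)) = 1/(80863 + 168) = 1/81031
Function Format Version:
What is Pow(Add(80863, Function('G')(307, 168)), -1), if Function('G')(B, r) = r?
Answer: Rational(1, 81031) ≈ 1.2341e-5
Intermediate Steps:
Pow(Add(80863, Function('G')(307, 168)), -1) = Pow(Add(80863, 168), -1) = Pow(81031, -1) = Rational(1, 81031)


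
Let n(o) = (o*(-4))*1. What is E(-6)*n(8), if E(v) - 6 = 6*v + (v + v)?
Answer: 1344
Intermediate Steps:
E(v) = 6 + 8*v (E(v) = 6 + (6*v + (v + v)) = 6 + (6*v + 2*v) = 6 + 8*v)
n(o) = -4*o (n(o) = -4*o*1 = -4*o)
E(-6)*n(8) = (6 + 8*(-6))*(-4*8) = (6 - 48)*(-32) = -42*(-32) = 1344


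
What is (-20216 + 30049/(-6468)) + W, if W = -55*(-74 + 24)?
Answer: -113000137/6468 ≈ -17471.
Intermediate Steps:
W = 2750 (W = -55*(-50) = 2750)
(-20216 + 30049/(-6468)) + W = (-20216 + 30049/(-6468)) + 2750 = (-20216 + 30049*(-1/6468)) + 2750 = (-20216 - 30049/6468) + 2750 = -130787137/6468 + 2750 = -113000137/6468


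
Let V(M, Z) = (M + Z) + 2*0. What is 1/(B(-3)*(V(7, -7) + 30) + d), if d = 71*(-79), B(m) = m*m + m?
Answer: -1/5429 ≈ -0.00018420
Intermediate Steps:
B(m) = m + m² (B(m) = m² + m = m + m²)
d = -5609
V(M, Z) = M + Z (V(M, Z) = (M + Z) + 0 = M + Z)
1/(B(-3)*(V(7, -7) + 30) + d) = 1/((-3*(1 - 3))*((7 - 7) + 30) - 5609) = 1/((-3*(-2))*(0 + 30) - 5609) = 1/(6*30 - 5609) = 1/(180 - 5609) = 1/(-5429) = -1/5429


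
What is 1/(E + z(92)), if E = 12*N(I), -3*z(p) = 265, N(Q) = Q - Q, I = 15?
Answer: -3/265 ≈ -0.011321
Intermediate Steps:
N(Q) = 0
z(p) = -265/3 (z(p) = -1/3*265 = -265/3)
E = 0 (E = 12*0 = 0)
1/(E + z(92)) = 1/(0 - 265/3) = 1/(-265/3) = -3/265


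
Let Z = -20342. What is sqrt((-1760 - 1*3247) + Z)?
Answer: I*sqrt(25349) ≈ 159.21*I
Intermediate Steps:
sqrt((-1760 - 1*3247) + Z) = sqrt((-1760 - 1*3247) - 20342) = sqrt((-1760 - 3247) - 20342) = sqrt(-5007 - 20342) = sqrt(-25349) = I*sqrt(25349)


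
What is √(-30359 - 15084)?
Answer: I*√45443 ≈ 213.17*I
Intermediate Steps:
√(-30359 - 15084) = √(-45443) = I*√45443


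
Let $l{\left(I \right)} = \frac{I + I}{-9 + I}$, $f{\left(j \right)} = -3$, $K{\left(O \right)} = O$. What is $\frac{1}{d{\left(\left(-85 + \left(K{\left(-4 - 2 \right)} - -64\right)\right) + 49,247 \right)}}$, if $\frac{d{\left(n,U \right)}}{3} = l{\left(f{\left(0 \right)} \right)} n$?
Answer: $\frac{1}{33} \approx 0.030303$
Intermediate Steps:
$l{\left(I \right)} = \frac{2 I}{-9 + I}$
$d{\left(n,U \right)} = \frac{3 n}{2}$ ($d{\left(n,U \right)} = 3 \cdot 2 \left(-3\right) \frac{1}{-9 - 3} n = 3 \cdot 2 \left(-3\right) \frac{1}{-12} n = 3 \cdot 2 \left(-3\right) \left(- \frac{1}{12}\right) n = 3 \frac{n}{2} = \frac{3 n}{2}$)
$\frac{1}{d{\left(\left(-85 + \left(K{\left(-4 - 2 \right)} - -64\right)\right) + 49,247 \right)}} = \frac{1}{\frac{3}{2} \left(\left(-85 - -58\right) + 49\right)} = \frac{1}{\frac{3}{2} \left(\left(-85 + \left(-6 + 64\right)\right) + 49\right)} = \frac{1}{\frac{3}{2} \left(\left(-85 + 58\right) + 49\right)} = \frac{1}{\frac{3}{2} \left(-27 + 49\right)} = \frac{1}{\frac{3}{2} \cdot 22} = \frac{1}{33}$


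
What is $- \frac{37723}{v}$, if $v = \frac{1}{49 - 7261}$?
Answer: $272058276$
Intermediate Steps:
$v = - \frac{1}{7212}$ ($v = \frac{1}{49 - 7261} = \frac{1}{-7212} = - \frac{1}{7212} \approx -0.00013866$)
$- \frac{37723}{v} = - \frac{37723}{- \frac{1}{7212}} = \left(-37723\right) \left(-7212\right) = 272058276$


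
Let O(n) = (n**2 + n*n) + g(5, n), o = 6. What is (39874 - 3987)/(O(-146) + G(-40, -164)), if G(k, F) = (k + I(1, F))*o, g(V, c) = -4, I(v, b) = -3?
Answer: 35887/42370 ≈ 0.84699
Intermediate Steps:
G(k, F) = -18 + 6*k (G(k, F) = (k - 3)*6 = (-3 + k)*6 = -18 + 6*k)
O(n) = -4 + 2*n**2 (O(n) = (n**2 + n*n) - 4 = (n**2 + n**2) - 4 = 2*n**2 - 4 = -4 + 2*n**2)
(39874 - 3987)/(O(-146) + G(-40, -164)) = (39874 - 3987)/((-4 + 2*(-146)**2) + (-18 + 6*(-40))) = 35887/((-4 + 2*21316) + (-18 - 240)) = 35887/((-4 + 42632) - 258) = 35887/(42628 - 258) = 35887/42370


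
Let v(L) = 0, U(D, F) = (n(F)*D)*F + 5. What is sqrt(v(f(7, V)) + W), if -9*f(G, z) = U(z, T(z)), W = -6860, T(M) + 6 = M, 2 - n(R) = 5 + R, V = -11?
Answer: 14*I*sqrt(35) ≈ 82.825*I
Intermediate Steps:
n(R) = -3 - R (n(R) = 2 - (5 + R) = 2 + (-5 - R) = -3 - R)
T(M) = -6 + M
U(D, F) = 5 + D*F*(-3 - F) (U(D, F) = ((-3 - F)*D)*F + 5 = (D*(-3 - F))*F + 5 = D*F*(-3 - F) + 5 = 5 + D*F*(-3 - F))
f(G, z) = -5/9 + z*(-6 + z)*(-3 + z)/9 (f(G, z) = -(5 - z*(-6 + z)*(3 + (-6 + z)))/9 = -(5 - z*(-6 + z)*(-3 + z))/9 = -5/9 + z*(-6 + z)*(-3 + z)/9)
sqrt(v(f(7, V)) + W) = sqrt(0 - 6860) = sqrt(-6860) = 14*I*sqrt(35)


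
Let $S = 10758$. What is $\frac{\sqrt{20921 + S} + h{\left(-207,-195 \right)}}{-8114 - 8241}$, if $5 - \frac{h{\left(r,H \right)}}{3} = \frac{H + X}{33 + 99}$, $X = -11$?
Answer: $- \frac{433}{359810} - \frac{\sqrt{31679}}{16355} \approx -0.012086$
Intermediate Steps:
$h{\left(r,H \right)} = \frac{61}{4} - \frac{H}{44}$ ($h{\left(r,H \right)} = 15 - 3 \frac{H - 11}{33 + 99} = 15 - 3 \frac{-11 + H}{132} = 15 - 3 \left(-11 + H\right) \frac{1}{132} = 15 - 3 \left(- \frac{1}{12} + \frac{H}{132}\right) = 15 - \left(- \frac{1}{4} + \frac{H}{44}\right) = \frac{61}{4} - \frac{H}{44}$)
$\frac{\sqrt{20921 + S} + h{\left(-207,-195 \right)}}{-8114 - 8241} = \frac{\sqrt{20921 + 10758} + \left(\frac{61}{4} - - \frac{195}{44}\right)}{-8114 - 8241} = \frac{\sqrt{31679} + \left(\frac{61}{4} + \frac{195}{44}\right)}{-16355} = \left(\sqrt{31679} + \frac{433}{22}\right) \left(- \frac{1}{16355}\right) = \left(\frac{433}{22} + \sqrt{31679}\right) \left(- \frac{1}{16355}\right) = - \frac{433}{359810} - \frac{\sqrt{31679}}{16355}$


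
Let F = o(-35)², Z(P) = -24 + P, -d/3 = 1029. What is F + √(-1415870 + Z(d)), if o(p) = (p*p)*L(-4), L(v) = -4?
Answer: 24010000 + I*√1418981 ≈ 2.401e+7 + 1191.2*I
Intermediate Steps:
d = -3087 (d = -3*1029 = -3087)
o(p) = -4*p² (o(p) = (p*p)*(-4) = p²*(-4) = -4*p²)
F = 24010000 (F = (-4*(-35)²)² = (-4*1225)² = (-4900)² = 24010000)
F + √(-1415870 + Z(d)) = 24010000 + √(-1415870 + (-24 - 3087)) = 24010000 + √(-1415870 - 3111) = 24010000 + √(-1418981) = 24010000 + I*√1418981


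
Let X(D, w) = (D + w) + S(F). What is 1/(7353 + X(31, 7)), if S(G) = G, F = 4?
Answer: 1/7395 ≈ 0.00013523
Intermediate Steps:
X(D, w) = 4 + D + w (X(D, w) = (D + w) + 4 = 4 + D + w)
1/(7353 + X(31, 7)) = 1/(7353 + (4 + 31 + 7)) = 1/(7353 + 42) = 1/7395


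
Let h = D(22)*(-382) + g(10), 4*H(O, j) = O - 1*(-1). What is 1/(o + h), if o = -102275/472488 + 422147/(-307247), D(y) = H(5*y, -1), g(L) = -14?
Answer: -145170520536/1541143373308033 ≈ -9.4197e-5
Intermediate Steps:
H(O, j) = ¼ + O/4 (H(O, j) = (O - 1*(-1))/4 = (O + 1)/4 = (1 + O)/4 = ¼ + O/4)
D(y) = ¼ + 5*y/4 (D(y) = ¼ + (5*y)/4 = ¼ + 5*y/4)
h = -21229/2 (h = (¼ + (5/4)*22)*(-382) - 14 = (¼ + 55/2)*(-382) - 14 = (111/4)*(-382) - 14 = -21201/2 - 14 = -21229/2 ≈ -10615.)
o = -230883078661/145170520536 (o = -102275*1/472488 + 422147*(-1/307247) = -102275/472488 - 422147/307247 = -230883078661/145170520536 ≈ -1.5904)
1/(o + h) = 1/(-230883078661/145170520536 - 21229/2) = 1/(-1541143373308033/145170520536) = -145170520536/1541143373308033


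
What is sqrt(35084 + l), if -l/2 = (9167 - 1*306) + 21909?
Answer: 2*I*sqrt(6614) ≈ 162.65*I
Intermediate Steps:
l = -61540 (l = -2*((9167 - 1*306) + 21909) = -2*((9167 - 306) + 21909) = -2*(8861 + 21909) = -2*30770 = -61540)
sqrt(35084 + l) = sqrt(35084 - 61540) = sqrt(-26456) = 2*I*sqrt(6614)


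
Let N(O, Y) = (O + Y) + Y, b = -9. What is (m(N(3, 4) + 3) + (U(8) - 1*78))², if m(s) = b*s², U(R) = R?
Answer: 3363556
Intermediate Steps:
N(O, Y) = O + 2*Y
m(s) = -9*s²
(m(N(3, 4) + 3) + (U(8) - 1*78))² = (-9*((3 + 2*4) + 3)² + (8 - 1*78))² = (-9*((3 + 8) + 3)² + (8 - 78))² = (-9*(11 + 3)² - 70)² = (-9*14² - 70)² = (-9*196 - 70)² = (-1764 - 70)² = (-1834)² = 3363556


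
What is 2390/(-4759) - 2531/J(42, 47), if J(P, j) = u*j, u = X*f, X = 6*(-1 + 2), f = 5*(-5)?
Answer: -4804471/33550950 ≈ -0.14320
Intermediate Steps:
f = -25
X = 6 (X = 6*1 = 6)
u = -150 (u = 6*(-25) = -150)
J(P, j) = -150*j
2390/(-4759) - 2531/J(42, 47) = 2390/(-4759) - 2531/((-150*47)) = 2390*(-1/4759) - 2531/(-7050) = -2390/4759 - 2531*(-1/7050) = -2390/4759 + 2531/7050 = -4804471/33550950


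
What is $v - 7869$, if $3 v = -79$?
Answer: $- \frac{23686}{3} \approx -7895.3$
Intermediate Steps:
$v = - \frac{79}{3}$ ($v = \frac{1}{3} \left(-79\right) = - \frac{79}{3} \approx -26.333$)
$v - 7869 = - \frac{79}{3} - 7869 = - \frac{23686}{3}$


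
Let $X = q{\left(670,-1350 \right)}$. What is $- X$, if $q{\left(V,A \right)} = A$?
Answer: $1350$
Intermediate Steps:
$X = -1350$
$- X = \left(-1\right) \left(-1350\right) = 1350$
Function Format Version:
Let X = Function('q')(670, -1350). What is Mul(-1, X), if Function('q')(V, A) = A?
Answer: 1350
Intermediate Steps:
X = -1350
Mul(-1, X) = Mul(-1, -1350) = 1350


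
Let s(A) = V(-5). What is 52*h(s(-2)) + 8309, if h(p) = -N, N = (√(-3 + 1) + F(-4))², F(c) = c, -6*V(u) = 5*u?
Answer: 7581 + 416*I*√2 ≈ 7581.0 + 588.31*I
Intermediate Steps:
V(u) = -5*u/6
s(A) = 25/6 (s(A) = -⅚*(-5) = 25/6)
N = (-4 + I*√2)² (N = (√(-3 + 1) - 4)² = (√(-2) - 4)² = (I*√2 - 4)² = (-4 + I*√2)² ≈ 14.0 - 11.314*I)
h(p) = -(4 - I*√2)²
52*h(s(-2)) + 8309 = 52*(-14 + 8*I*√2) + 8309 = (-728 + 416*I*√2) + 8309 = 7581 + 416*I*√2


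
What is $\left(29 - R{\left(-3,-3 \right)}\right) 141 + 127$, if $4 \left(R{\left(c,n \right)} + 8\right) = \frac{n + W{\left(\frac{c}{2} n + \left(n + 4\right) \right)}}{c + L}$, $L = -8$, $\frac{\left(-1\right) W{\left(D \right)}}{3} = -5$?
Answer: $\frac{59207}{11} \approx 5382.5$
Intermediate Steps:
$W{\left(D \right)} = 15$ ($W{\left(D \right)} = \left(-3\right) \left(-5\right) = 15$)
$R{\left(c,n \right)} = -8 + \frac{15 + n}{4 \left(-8 + c\right)}$ ($R{\left(c,n \right)} = -8 + \frac{\left(n + 15\right) \frac{1}{c - 8}}{4} = -8 + \frac{\left(15 + n\right) \frac{1}{-8 + c}}{4} = -8 + \frac{\frac{1}{-8 + c} \left(15 + n\right)}{4} = -8 + \frac{15 + n}{4 \left(-8 + c\right)}$)
$\left(29 - R{\left(-3,-3 \right)}\right) 141 + 127 = \left(29 - \frac{271 - 3 - -96}{4 \left(-8 - 3\right)}\right) 141 + 127 = \left(29 - \frac{271 - 3 + 96}{4 \left(-11\right)}\right) 141 + 127 = \left(29 - \frac{1}{4} \left(- \frac{1}{11}\right) 364\right) 141 + 127 = \left(29 - - \frac{91}{11}\right) 141 + 127 = \left(29 + \frac{91}{11}\right) 141 + 127 = \frac{410}{11} \cdot 141 + 127 = \frac{57810}{11} + 127 = \frac{59207}{11}$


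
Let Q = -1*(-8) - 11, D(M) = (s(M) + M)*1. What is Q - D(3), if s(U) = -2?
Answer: -4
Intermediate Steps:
D(M) = -2 + M (D(M) = (-2 + M)*1 = -2 + M)
Q = -3 (Q = 8 - 11 = -3)
Q - D(3) = -3 - (-2 + 3) = -3 - 1*1 = -3 - 1 = -4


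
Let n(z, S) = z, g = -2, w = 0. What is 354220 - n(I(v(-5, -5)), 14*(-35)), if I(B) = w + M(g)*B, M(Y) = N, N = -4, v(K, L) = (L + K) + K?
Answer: 354160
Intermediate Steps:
v(K, L) = L + 2*K (v(K, L) = (K + L) + K = L + 2*K)
M(Y) = -4
I(B) = -4*B (I(B) = 0 - 4*B = -4*B)
354220 - n(I(v(-5, -5)), 14*(-35)) = 354220 - (-4)*(-5 + 2*(-5)) = 354220 - (-4)*(-5 - 10) = 354220 - (-4)*(-15) = 354220 - 1*60 = 354220 - 60 = 354160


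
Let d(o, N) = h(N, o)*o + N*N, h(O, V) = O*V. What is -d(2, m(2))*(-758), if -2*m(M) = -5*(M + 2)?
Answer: 106120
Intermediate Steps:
m(M) = 5 + 5*M/2 (m(M) = -(-5)*(M + 2)/2 = -(-5)*(2 + M)/2 = -(-10 - 5*M)/2 = 5 + 5*M/2)
d(o, N) = N² + N*o² (d(o, N) = (N*o)*o + N*N = N*o² + N² = N² + N*o²)
-d(2, m(2))*(-758) = -(5 + (5/2)*2)*((5 + (5/2)*2) + 2²)*(-758) = -(5 + 5)*((5 + 5) + 4)*(-758) = -10*(10 + 4)*(-758) = -10*14*(-758) = -140*(-758) = -1*(-106120) = 106120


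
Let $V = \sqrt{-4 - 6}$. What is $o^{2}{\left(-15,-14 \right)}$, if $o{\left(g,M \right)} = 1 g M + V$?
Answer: $\left(210 + i \sqrt{10}\right)^{2} \approx 44090.0 + 1328.2 i$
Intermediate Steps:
$V = i \sqrt{10}$ ($V = \sqrt{-10} = i \sqrt{10} \approx 3.1623 i$)
$o{\left(g,M \right)} = i \sqrt{10} + M g$ ($o{\left(g,M \right)} = 1 g M + i \sqrt{10} = g M + i \sqrt{10} = M g + i \sqrt{10} = i \sqrt{10} + M g$)
$o^{2}{\left(-15,-14 \right)} = \left(i \sqrt{10} - -210\right)^{2} = \left(i \sqrt{10} + 210\right)^{2} = \left(210 + i \sqrt{10}\right)^{2}$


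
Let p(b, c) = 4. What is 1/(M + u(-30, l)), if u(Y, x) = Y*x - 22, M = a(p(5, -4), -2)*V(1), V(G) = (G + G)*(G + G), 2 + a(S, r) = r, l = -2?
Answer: 1/22 ≈ 0.045455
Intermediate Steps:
a(S, r) = -2 + r
V(G) = 4*G**2 (V(G) = (2*G)*(2*G) = 4*G**2)
M = -16 (M = (-2 - 2)*(4*1**2) = -16 ≈ -16.000)
u(Y, x) = -22 + Y*x
1/(M + u(-30, l)) = 1/(-16 + (-22 - 30*(-2))) = 1/(-16 + (-22 + 60)) = 1/(-16 + 38) = 1/22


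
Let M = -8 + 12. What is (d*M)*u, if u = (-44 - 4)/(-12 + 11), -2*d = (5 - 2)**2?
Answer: -864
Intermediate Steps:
d = -9/2 (d = -(5 - 2)**2/2 = -1/2*3**2 = -1/2*9 = -9/2 ≈ -4.5000)
u = 48 (u = -48/(-1) = -48*(-1) = 48)
M = 4
(d*M)*u = -9/2*4*48 = -18*48 = -864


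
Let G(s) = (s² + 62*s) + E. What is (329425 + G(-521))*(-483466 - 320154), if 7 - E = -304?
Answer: -457159327500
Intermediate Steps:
E = 311 (E = 7 - 1*(-304) = 7 + 304 = 311)
G(s) = 311 + s² + 62*s (G(s) = (s² + 62*s) + 311 = 311 + s² + 62*s)
(329425 + G(-521))*(-483466 - 320154) = (329425 + (311 + (-521)² + 62*(-521)))*(-483466 - 320154) = (329425 + (311 + 271441 - 32302))*(-803620) = (329425 + 239450)*(-803620) = 568875*(-803620) = -457159327500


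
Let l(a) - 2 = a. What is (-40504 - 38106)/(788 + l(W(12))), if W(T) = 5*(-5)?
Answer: -15722/153 ≈ -102.76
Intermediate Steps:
W(T) = -25
l(a) = 2 + a
(-40504 - 38106)/(788 + l(W(12))) = (-40504 - 38106)/(788 + (2 - 25)) = -78610/(788 - 23) = -78610/765 = -78610*1/765 = -15722/153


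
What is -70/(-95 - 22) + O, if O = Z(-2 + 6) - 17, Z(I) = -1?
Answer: -2036/117 ≈ -17.402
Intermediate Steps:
O = -18 (O = -1 - 17 = -18)
-70/(-95 - 22) + O = -70/(-95 - 22) - 18 = -70/(-117) - 18 = -70*(-1/117) - 18 = 70/117 - 18 = -2036/117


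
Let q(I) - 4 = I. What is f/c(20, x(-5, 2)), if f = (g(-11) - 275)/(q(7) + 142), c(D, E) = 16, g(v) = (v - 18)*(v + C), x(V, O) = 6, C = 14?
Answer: -181/1224 ≈ -0.14788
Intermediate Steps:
q(I) = 4 + I
g(v) = (-18 + v)*(14 + v) (g(v) = (v - 18)*(v + 14) = (-18 + v)*(14 + v))
f = -362/153 (f = ((-252 + (-11)² - 4*(-11)) - 275)/((4 + 7) + 142) = ((-252 + 121 + 44) - 275)/(11 + 142) = (-87 - 275)/153 = -362*1/153 = -362/153 ≈ -2.3660)
f/c(20, x(-5, 2)) = -362/153/16 = -362/153*1/16 = -181/1224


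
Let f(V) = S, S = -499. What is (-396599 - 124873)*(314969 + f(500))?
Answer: -163987299840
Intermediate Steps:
f(V) = -499
(-396599 - 124873)*(314969 + f(500)) = (-396599 - 124873)*(314969 - 499) = -521472*314470 = -163987299840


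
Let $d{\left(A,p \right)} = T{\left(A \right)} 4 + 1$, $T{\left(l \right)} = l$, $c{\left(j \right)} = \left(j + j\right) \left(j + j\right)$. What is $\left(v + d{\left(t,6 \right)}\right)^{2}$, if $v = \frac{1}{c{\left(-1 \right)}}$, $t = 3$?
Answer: $\frac{2809}{16} \approx 175.56$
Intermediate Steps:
$c{\left(j \right)} = 4 j^{2}$ ($c{\left(j \right)} = 2 j 2 j = 4 j^{2}$)
$v = \frac{1}{4}$ ($v = \frac{1}{4 \left(-1\right)^{2}} = \frac{1}{4 \cdot 1} = \frac{1}{4} \approx 0.25$)
$d{\left(A,p \right)} = 1 + 4 A$ ($d{\left(A,p \right)} = A 4 + 1 = 4 A + 1 = 1 + 4 A$)
$\left(v + d{\left(t,6 \right)}\right)^{2} = \left(\frac{1}{4} + \left(1 + 4 \cdot 3\right)\right)^{2} = \left(\frac{1}{4} + \left(1 + 12\right)\right)^{2} = \left(\frac{1}{4} + 13\right)^{2} = \left(\frac{53}{4}\right)^{2} = \frac{2809}{16}$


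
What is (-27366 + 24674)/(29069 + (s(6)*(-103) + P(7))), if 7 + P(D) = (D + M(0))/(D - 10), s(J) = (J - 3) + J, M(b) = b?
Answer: -4038/42199 ≈ -0.095689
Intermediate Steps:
s(J) = -3 + 2*J (s(J) = (-3 + J) + J = -3 + 2*J)
P(D) = -7 + D/(-10 + D) (P(D) = -7 + (D + 0)/(D - 10) = -7 + D/(-10 + D))
(-27366 + 24674)/(29069 + (s(6)*(-103) + P(7))) = (-27366 + 24674)/(29069 + ((-3 + 2*6)*(-103) + 2*(35 - 3*7)/(-10 + 7))) = -2692/(29069 + ((-3 + 12)*(-103) + 2*(35 - 21)/(-3))) = -2692/(29069 + (9*(-103) + 2*(-⅓)*14)) = -2692/(29069 + (-927 - 28/3)) = -2692/(29069 - 2809/3) = -2692/84398/3 = -2692*3/84398 = -4038/42199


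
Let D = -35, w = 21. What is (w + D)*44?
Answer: -616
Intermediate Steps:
(w + D)*44 = (21 - 35)*44 = -14*44 = -616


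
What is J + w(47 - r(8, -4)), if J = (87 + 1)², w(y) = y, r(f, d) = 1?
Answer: 7790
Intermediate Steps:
J = 7744 (J = 88² = 7744)
J + w(47 - r(8, -4)) = 7744 + (47 - 1*1) = 7744 + (47 - 1) = 7744 + 46 = 7790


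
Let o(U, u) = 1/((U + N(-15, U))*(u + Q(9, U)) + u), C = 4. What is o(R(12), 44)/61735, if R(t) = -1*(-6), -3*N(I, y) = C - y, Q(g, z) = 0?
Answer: 3/62475820 ≈ 4.8019e-8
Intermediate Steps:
N(I, y) = -4/3 + y/3 (N(I, y) = -(4 - y)/3 = -4/3 + y/3)
R(t) = 6
o(U, u) = 1/(u + u*(-4/3 + 4*U/3)) (o(U, u) = 1/((U + (-4/3 + U/3))*(u + 0) + u) = 1/((-4/3 + 4*U/3)*u + u) = 1/(u*(-4/3 + 4*U/3) + u) = 1/(u + u*(-4/3 + 4*U/3)))
o(R(12), 44)/61735 = (3/(44*(-1 + 4*6)))/61735 = (3*(1/44)/(-1 + 24))*(1/61735) = (3*(1/44)/23)*(1/61735) = (3*(1/44)*(1/23))*(1/61735) = (3/1012)*(1/61735) = 3/62475820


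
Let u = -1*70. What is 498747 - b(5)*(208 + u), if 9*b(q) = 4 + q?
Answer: 498609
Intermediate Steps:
u = -70
b(q) = 4/9 + q/9 (b(q) = (4 + q)/9 = 4/9 + q/9)
498747 - b(5)*(208 + u) = 498747 - (4/9 + (⅑)*5)*(208 - 70) = 498747 - (4/9 + 5/9)*138 = 498747 - 138 = 498609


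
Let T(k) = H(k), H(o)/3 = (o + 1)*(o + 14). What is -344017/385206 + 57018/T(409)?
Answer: -8723607179/11134379430 ≈ -0.78348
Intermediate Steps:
H(o) = 3*(1 + o)*(14 + o) (H(o) = 3*((o + 1)*(o + 14)) = 3*((1 + o)*(14 + o)) = 3*(1 + o)*(14 + o))
T(k) = 42 + 3*k² + 45*k
-344017/385206 + 57018/T(409) = -344017/385206 + 57018/(42 + 3*409² + 45*409) = -344017*1/385206 + 57018/(42 + 3*167281 + 18405) = -344017/385206 + 57018/(42 + 501843 + 18405) = -344017/385206 + 57018/520290 = -344017/385206 + 57018*(1/520290) = -344017/385206 + 9503/86715 = -8723607179/11134379430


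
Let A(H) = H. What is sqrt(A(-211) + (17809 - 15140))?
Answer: sqrt(2458) ≈ 49.578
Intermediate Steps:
sqrt(A(-211) + (17809 - 15140)) = sqrt(-211 + (17809 - 15140)) = sqrt(-211 + 2669) = sqrt(2458)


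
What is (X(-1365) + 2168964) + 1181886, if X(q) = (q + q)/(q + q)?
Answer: 3350851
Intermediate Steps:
X(q) = 1 (X(q) = (2*q)/((2*q)) = (2*q)*(1/(2*q)) = 1)
(X(-1365) + 2168964) + 1181886 = (1 + 2168964) + 1181886 = 2168965 + 1181886 = 3350851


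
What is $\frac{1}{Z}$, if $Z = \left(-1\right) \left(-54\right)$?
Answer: $\frac{1}{54} \approx 0.018519$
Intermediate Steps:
$Z = 54$
$\frac{1}{Z} = \frac{1}{54}$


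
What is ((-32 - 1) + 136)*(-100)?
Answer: -10300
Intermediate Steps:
((-32 - 1) + 136)*(-100) = (-33 + 136)*(-100) = 103*(-100) = -10300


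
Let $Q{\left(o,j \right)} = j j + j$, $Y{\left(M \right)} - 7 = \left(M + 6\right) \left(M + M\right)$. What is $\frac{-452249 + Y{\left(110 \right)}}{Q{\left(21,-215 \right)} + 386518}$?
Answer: $- \frac{213361}{216264} \approx -0.98658$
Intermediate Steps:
$Y{\left(M \right)} = 7 + 2 M \left(6 + M\right)$ ($Y{\left(M \right)} = 7 + \left(M + 6\right) \left(M + M\right) = 7 + \left(6 + M\right) 2 M = 7 + 2 M \left(6 + M\right)$)
$Q{\left(o,j \right)} = j + j^{2}$ ($Q{\left(o,j \right)} = j^{2} + j = j + j^{2}$)
$\frac{-452249 + Y{\left(110 \right)}}{Q{\left(21,-215 \right)} + 386518} = \frac{-452249 + \left(7 + 2 \cdot 110^{2} + 12 \cdot 110\right)}{- 215 \left(1 - 215\right) + 386518} = \frac{-452249 + \left(7 + 2 \cdot 12100 + 1320\right)}{\left(-215\right) \left(-214\right) + 386518} = \frac{-452249 + \left(7 + 24200 + 1320\right)}{46010 + 386518} = \frac{-452249 + 25527}{432528} = \left(-426722\right) \frac{1}{432528} = - \frac{213361}{216264}$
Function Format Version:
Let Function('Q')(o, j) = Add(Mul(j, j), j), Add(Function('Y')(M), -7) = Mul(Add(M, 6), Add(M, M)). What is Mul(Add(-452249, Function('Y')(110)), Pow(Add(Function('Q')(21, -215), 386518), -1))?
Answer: Rational(-213361, 216264) ≈ -0.98658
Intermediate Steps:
Function('Y')(M) = Add(7, Mul(2, M, Add(6, M))) (Function('Y')(M) = Add(7, Mul(Add(M, 6), Add(M, M))) = Add(7, Mul(Add(6, M), Mul(2, M))) = Add(7, Mul(2, M, Add(6, M))))
Function('Q')(o, j) = Add(j, Pow(j, 2)) (Function('Q')(o, j) = Add(Pow(j, 2), j) = Add(j, Pow(j, 2)))
Mul(Add(-452249, Function('Y')(110)), Pow(Add(Function('Q')(21, -215), 386518), -1)) = Mul(Add(-452249, Add(7, Mul(2, Pow(110, 2)), Mul(12, 110))), Pow(Add(Mul(-215, Add(1, -215)), 386518), -1)) = Mul(Add(-452249, Add(7, Mul(2, 12100), 1320)), Pow(Add(Mul(-215, -214), 386518), -1)) = Mul(Add(-452249, Add(7, 24200, 1320)), Pow(Add(46010, 386518), -1)) = Mul(Add(-452249, 25527), Pow(432528, -1)) = Mul(-426722, Rational(1, 432528)) = Rational(-213361, 216264)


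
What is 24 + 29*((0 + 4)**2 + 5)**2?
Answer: 12813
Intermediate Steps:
24 + 29*((0 + 4)**2 + 5)**2 = 24 + 29*(4**2 + 5)**2 = 24 + 29*(16 + 5)**2 = 24 + 29*21**2 = 24 + 29*441 = 24 + 12789 = 12813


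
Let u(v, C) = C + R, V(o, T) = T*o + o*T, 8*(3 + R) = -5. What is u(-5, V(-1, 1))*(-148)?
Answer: 1665/2 ≈ 832.50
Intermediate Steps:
R = -29/8 (R = -3 + (⅛)*(-5) = -3 - 5/8 = -29/8 ≈ -3.6250)
V(o, T) = 2*T*o (V(o, T) = T*o + T*o = 2*T*o)
u(v, C) = -29/8 + C (u(v, C) = C - 29/8 = -29/8 + C)
u(-5, V(-1, 1))*(-148) = (-29/8 + 2*1*(-1))*(-148) = (-29/8 - 2)*(-148) = -45/8*(-148) = 1665/2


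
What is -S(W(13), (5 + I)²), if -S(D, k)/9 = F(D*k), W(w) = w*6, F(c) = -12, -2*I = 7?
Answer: -108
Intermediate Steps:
I = -7/2 (I = -½*7 = -7/2 ≈ -3.5000)
W(w) = 6*w
S(D, k) = 108 (S(D, k) = -9*(-12) = 108)
-S(W(13), (5 + I)²) = -1*108 = -108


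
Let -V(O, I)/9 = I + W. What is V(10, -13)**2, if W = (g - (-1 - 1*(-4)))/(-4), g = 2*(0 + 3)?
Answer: 245025/16 ≈ 15314.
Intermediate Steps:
g = 6 (g = 2*3 = 6)
W = -3/4 (W = (6 - (-1 - 1*(-4)))/(-4) = (6 - (-1 + 4))*(-1/4) = (6 - 1*3)*(-1/4) = (6 - 3)*(-1/4) = 3*(-1/4) = -3/4 ≈ -0.75000)
V(O, I) = 27/4 - 9*I (V(O, I) = -9*(I - 3/4) = -9*(-3/4 + I) = 27/4 - 9*I)
V(10, -13)**2 = (27/4 - 9*(-13))**2 = (27/4 + 117)**2 = (495/4)**2 = 245025/16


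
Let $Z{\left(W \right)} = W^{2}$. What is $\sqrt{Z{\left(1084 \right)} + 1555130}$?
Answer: $9 \sqrt{33706} \approx 1652.3$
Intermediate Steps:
$\sqrt{Z{\left(1084 \right)} + 1555130} = \sqrt{1084^{2} + 1555130} = \sqrt{1175056 + 1555130} = \sqrt{2730186} = 9 \sqrt{33706}$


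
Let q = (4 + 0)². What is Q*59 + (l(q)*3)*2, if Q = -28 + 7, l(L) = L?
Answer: -1143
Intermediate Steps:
q = 16 (q = 4² = 16)
Q = -21
Q*59 + (l(q)*3)*2 = -21*59 + (16*3)*2 = -1239 + 48*2 = -1239 + 96 = -1143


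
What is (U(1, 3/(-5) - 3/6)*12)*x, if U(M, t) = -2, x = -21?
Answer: 504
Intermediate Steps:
(U(1, 3/(-5) - 3/6)*12)*x = -2*12*(-21) = -24*(-21) = 504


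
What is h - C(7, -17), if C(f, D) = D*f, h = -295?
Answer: -176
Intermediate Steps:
h - C(7, -17) = -295 - (-17)*7 = -295 - 1*(-119) = -295 + 119 = -176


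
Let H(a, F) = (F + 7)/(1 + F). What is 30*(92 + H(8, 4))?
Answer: 2826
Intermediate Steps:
H(a, F) = (7 + F)/(1 + F)
30*(92 + H(8, 4)) = 30*(92 + (7 + 4)/(1 + 4)) = 30*(92 + 11/5) = 30*(471/5) = 2826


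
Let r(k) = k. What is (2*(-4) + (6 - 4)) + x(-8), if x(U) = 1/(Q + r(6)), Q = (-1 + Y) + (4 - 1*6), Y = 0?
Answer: -17/3 ≈ -5.6667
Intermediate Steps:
Q = -3 (Q = (-1 + 0) + (4 - 1*6) = -1 + (4 - 6) = -1 - 2 = -3)
x(U) = ⅓ (x(U) = 1/(-3 + 6) = 1/3 = ⅓)
(2*(-4) + (6 - 4)) + x(-8) = (2*(-4) + (6 - 4)) + ⅓ = (-8 + 2) + ⅓ = -6 + ⅓ = -17/3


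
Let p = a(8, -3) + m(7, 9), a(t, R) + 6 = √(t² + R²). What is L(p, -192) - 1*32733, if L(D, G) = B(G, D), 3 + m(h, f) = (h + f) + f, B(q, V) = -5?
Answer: -32738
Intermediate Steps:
a(t, R) = -6 + √(R² + t²) (a(t, R) = -6 + √(t² + R²) = -6 + √(R² + t²))
m(h, f) = -3 + h + 2*f (m(h, f) = -3 + ((h + f) + f) = -3 + ((f + h) + f) = -3 + (h + 2*f) = -3 + h + 2*f)
p = 16 + √73 (p = (-6 + √((-3)² + 8²)) + (-3 + 7 + 2*9) = (-6 + √(9 + 64)) + (-3 + 7 + 18) = (-6 + √73) + 22 = 16 + √73 ≈ 24.544)
L(D, G) = -5
L(p, -192) - 1*32733 = -5 - 1*32733 = -5 - 32733 = -32738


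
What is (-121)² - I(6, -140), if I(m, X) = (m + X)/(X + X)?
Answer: 2049673/140 ≈ 14641.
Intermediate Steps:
I(m, X) = (X + m)/(2*X) (I(m, X) = (X + m)/((2*X)) = (X + m)*(1/(2*X)) = (X + m)/(2*X))
(-121)² - I(6, -140) = (-121)² - (-140 + 6)/(2*(-140)) = 14641 - (-1)*(-134)/(2*140) = 14641 - 1*67/140 = 14641 - 67/140 = 2049673/140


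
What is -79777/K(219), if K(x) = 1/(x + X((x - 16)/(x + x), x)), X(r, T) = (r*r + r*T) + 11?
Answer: -5076808438615/191844 ≈ -2.6463e+7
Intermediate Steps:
X(r, T) = 11 + r**2 + T*r (X(r, T) = (r**2 + T*r) + 11 = 11 + r**2 + T*r)
K(x) = 1/(3 + 3*x/2 + (-16 + x)**2/(4*x**2)) (K(x) = 1/(x + (11 + ((x - 16)/(x + x))**2 + x*((x - 16)/(x + x)))) = 1/(x + (11 + ((-16 + x)/((2*x)))**2 + x*((-16 + x)/((2*x))))) = 1/(x + (11 + ((-16 + x)*(1/(2*x)))**2 + x*((-16 + x)*(1/(2*x))))) = 1/(x + (11 + ((-16 + x)/(2*x))**2 + x*((-16 + x)/(2*x)))) = 1/(x + (11 + (-16 + x)**2/(4*x**2) + (-8 + x/2))) = 1/(x + (3 + x/2 + (-16 + x)**2/(4*x**2))) = 1/(3 + 3*x/2 + (-16 + x)**2/(4*x**2)))
-79777/K(219) = -79777/(4*219**2/(256 - 32*219 + 6*219**3 + 13*219**2)) = -79777/(4*47961/(256 - 7008 + 6*10503459 + 13*47961)) = -79777/(4*47961/(256 - 7008 + 63020754 + 623493)) = -79777/(4*47961/63637495) = -79777/(4*47961*(1/63637495)) = -79777/191844/63637495 = -79777*63637495/191844 = -5076808438615/191844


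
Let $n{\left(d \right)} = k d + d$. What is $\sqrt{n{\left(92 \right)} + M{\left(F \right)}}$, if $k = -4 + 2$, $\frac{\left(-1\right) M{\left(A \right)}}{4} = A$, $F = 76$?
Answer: $6 i \sqrt{11} \approx 19.9 i$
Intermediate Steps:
$M{\left(A \right)} = - 4 A$
$k = -2$
$n{\left(d \right)} = - d$ ($n{\left(d \right)} = - 2 d + d = - d$)
$\sqrt{n{\left(92 \right)} + M{\left(F \right)}} = \sqrt{\left(-1\right) 92 - 304} = \sqrt{-92 - 304} = \sqrt{-396} = 6 i \sqrt{11}$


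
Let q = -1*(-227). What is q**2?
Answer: 51529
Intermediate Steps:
q = 227
q**2 = 227**2 = 51529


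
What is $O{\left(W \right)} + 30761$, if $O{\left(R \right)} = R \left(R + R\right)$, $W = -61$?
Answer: $38203$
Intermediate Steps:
$O{\left(R \right)} = 2 R^{2}$ ($O{\left(R \right)} = R 2 R = 2 R^{2}$)
$O{\left(W \right)} + 30761 = 2 \left(-61\right)^{2} + 30761 = 2 \cdot 3721 + 30761 = 7442 + 30761 = 38203$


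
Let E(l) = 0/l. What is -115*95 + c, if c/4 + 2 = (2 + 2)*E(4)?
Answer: -10933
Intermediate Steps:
E(l) = 0
c = -8 (c = -8 + 4*((2 + 2)*0) = -8 + 4*(4*0) = -8 + 4*0 = -8 + 0 = -8)
-115*95 + c = -115*95 - 8 = -10925 - 8 = -10933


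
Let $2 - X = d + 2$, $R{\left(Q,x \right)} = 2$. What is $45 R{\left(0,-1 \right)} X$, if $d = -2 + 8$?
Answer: $-540$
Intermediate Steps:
$d = 6$
$X = -6$ ($X = 2 - \left(6 + 2\right) = 2 - 8 = -6$)
$45 R{\left(0,-1 \right)} X = 45 \cdot 2 \left(-6\right) = 90 \left(-6\right) = -540$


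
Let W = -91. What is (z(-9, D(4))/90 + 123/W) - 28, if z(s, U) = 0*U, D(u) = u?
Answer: -2671/91 ≈ -29.352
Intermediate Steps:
z(s, U) = 0
(z(-9, D(4))/90 + 123/W) - 28 = (0/90 + 123/(-91)) - 28 = (0*(1/90) + 123*(-1/91)) - 28 = (0 - 123/91) - 28 = -123/91 - 28 = -2671/91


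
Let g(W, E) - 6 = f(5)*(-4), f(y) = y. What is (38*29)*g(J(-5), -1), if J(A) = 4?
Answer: -15428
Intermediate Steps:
g(W, E) = -14 (g(W, E) = 6 + 5*(-4) = 6 - 20 = -14)
(38*29)*g(J(-5), -1) = (38*29)*(-14) = 1102*(-14) = -15428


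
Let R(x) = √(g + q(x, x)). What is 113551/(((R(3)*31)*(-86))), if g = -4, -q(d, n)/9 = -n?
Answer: -4937*√23/2666 ≈ -8.8811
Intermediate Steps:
q(d, n) = 9*n (q(d, n) = -(-9)*n = 9*n)
R(x) = √(-4 + 9*x)
113551/(((R(3)*31)*(-86))) = 113551/(((√(-4 + 9*3)*31)*(-86))) = 113551/(((√(-4 + 27)*31)*(-86))) = 113551/(((√23*31)*(-86))) = 113551/(((31*√23)*(-86))) = 113551/((-2666*√23)) = 113551*(-√23/61318) = -4937*√23/2666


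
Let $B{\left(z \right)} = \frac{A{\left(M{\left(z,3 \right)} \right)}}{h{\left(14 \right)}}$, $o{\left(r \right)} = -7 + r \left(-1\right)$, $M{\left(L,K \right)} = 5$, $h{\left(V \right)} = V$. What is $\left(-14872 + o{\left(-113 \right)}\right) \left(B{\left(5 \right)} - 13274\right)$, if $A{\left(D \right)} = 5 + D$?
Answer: $\frac{1371953358}{7} \approx 1.9599 \cdot 10^{8}$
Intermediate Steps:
$o{\left(r \right)} = -7 - r$
$B{\left(z \right)} = \frac{5}{7}$ ($B{\left(z \right)} = \frac{5 + 5}{14} = 10 \cdot \frac{1}{14} = \frac{5}{7}$)
$\left(-14872 + o{\left(-113 \right)}\right) \left(B{\left(5 \right)} - 13274\right) = \left(-14872 - -106\right) \left(\frac{5}{7} - 13274\right) = \left(-14872 + \left(-7 + 113\right)\right) \left(- \frac{92913}{7}\right) = \left(-14872 + 106\right) \left(- \frac{92913}{7}\right) = \left(-14766\right) \left(- \frac{92913}{7}\right) = \frac{1371953358}{7}$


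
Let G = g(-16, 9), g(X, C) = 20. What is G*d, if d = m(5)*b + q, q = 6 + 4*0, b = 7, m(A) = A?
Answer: 820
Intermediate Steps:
G = 20
q = 6 (q = 6 + 0 = 6)
d = 41 (d = 5*7 + 6 = 35 + 6 = 41)
G*d = 20*41 = 820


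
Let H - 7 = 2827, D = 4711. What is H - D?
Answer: -1877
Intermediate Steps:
H = 2834 (H = 7 + 2827 = 2834)
H - D = 2834 - 1*4711 = 2834 - 4711 = -1877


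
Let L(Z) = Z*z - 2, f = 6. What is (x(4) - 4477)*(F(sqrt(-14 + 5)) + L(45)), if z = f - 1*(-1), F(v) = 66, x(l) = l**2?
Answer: -1690719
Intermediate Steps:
z = 7 (z = 6 - 1*(-1) = 6 + 1 = 7)
L(Z) = -2 + 7*Z (L(Z) = Z*7 - 2 = 7*Z - 2 = -2 + 7*Z)
(x(4) - 4477)*(F(sqrt(-14 + 5)) + L(45)) = (4**2 - 4477)*(66 + (-2 + 7*45)) = (16 - 4477)*(66 + (-2 + 315)) = -4461*(66 + 313) = -4461*379 = -1690719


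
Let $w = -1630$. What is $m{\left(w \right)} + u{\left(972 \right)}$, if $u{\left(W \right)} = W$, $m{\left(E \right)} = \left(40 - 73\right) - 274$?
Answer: $665$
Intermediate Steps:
$m{\left(E \right)} = -307$ ($m{\left(E \right)} = -33 - 274 = -307$)
$m{\left(w \right)} + u{\left(972 \right)} = -307 + 972 = 665$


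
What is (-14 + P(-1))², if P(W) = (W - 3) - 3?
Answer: 441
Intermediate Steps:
P(W) = -6 + W (P(W) = (-3 + W) - 3 = -6 + W)
(-14 + P(-1))² = (-14 + (-6 - 1))² = (-14 - 7)² = (-21)² = 441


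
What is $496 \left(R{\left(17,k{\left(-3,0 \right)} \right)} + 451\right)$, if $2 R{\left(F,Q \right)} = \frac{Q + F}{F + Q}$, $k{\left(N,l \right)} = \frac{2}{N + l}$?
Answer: $223944$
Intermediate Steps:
$R{\left(F,Q \right)} = \frac{1}{2}$ ($R{\left(F,Q \right)} = \frac{\left(Q + F\right) \frac{1}{F + Q}}{2} = \frac{\left(F + Q\right) \frac{1}{F + Q}}{2} = \frac{1}{2} \cdot 1 = \frac{1}{2}$)
$496 \left(R{\left(17,k{\left(-3,0 \right)} \right)} + 451\right) = 496 \left(\frac{1}{2} + 451\right) = 496 \cdot \frac{903}{2} = 223944$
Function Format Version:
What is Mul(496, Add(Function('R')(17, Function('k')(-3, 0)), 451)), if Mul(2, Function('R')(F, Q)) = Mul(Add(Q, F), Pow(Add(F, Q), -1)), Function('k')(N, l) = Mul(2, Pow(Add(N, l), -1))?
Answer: 223944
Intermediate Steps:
Function('R')(F, Q) = Rational(1, 2) (Function('R')(F, Q) = Mul(Rational(1, 2), Mul(Add(Q, F), Pow(Add(F, Q), -1))) = Mul(Rational(1, 2), Mul(Add(F, Q), Pow(Add(F, Q), -1))) = Mul(Rational(1, 2), 1) = Rational(1, 2))
Mul(496, Add(Function('R')(17, Function('k')(-3, 0)), 451)) = Mul(496, Add(Rational(1, 2), 451)) = Mul(496, Rational(903, 2)) = 223944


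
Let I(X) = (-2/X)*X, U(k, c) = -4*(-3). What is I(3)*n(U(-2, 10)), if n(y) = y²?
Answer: -288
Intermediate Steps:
U(k, c) = 12
I(X) = -2
I(3)*n(U(-2, 10)) = -2*12² = -2*144 = -288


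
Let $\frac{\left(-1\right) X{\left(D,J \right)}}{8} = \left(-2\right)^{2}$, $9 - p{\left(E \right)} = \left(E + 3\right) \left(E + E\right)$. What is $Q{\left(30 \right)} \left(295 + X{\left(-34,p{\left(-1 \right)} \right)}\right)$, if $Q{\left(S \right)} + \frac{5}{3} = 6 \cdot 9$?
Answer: $\frac{41291}{3} \approx 13764.0$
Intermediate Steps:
$Q{\left(S \right)} = \frac{157}{3}$ ($Q{\left(S \right)} = - \frac{5}{3} + 6 \cdot 9 = - \frac{5}{3} + 54 = \frac{157}{3}$)
$p{\left(E \right)} = 9 - 2 E \left(3 + E\right)$ ($p{\left(E \right)} = 9 - \left(E + 3\right) \left(E + E\right) = 9 - \left(3 + E\right) 2 E = 9 - 2 E \left(3 + E\right)$)
$X{\left(D,J \right)} = -32$ ($X{\left(D,J \right)} = - 8 \left(-2\right)^{2} = \left(-8\right) 4 = -32$)
$Q{\left(30 \right)} \left(295 + X{\left(-34,p{\left(-1 \right)} \right)}\right) = \frac{157 \left(295 - 32\right)}{3} = \frac{157}{3} \cdot 263 = \frac{41291}{3}$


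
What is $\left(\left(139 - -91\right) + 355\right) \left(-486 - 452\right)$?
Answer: $-548730$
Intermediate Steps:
$\left(\left(139 - -91\right) + 355\right) \left(-486 - 452\right) = \left(\left(139 + 91\right) + 355\right) \left(-938\right) = \left(230 + 355\right) \left(-938\right) = 585 \left(-938\right) = -548730$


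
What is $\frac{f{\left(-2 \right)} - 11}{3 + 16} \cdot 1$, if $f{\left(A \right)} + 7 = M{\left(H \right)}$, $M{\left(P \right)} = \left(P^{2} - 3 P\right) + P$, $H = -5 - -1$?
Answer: $\frac{6}{19} \approx 0.31579$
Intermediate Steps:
$H = -4$ ($H = -5 + 1 = -4$)
$M{\left(P \right)} = P^{2} - 2 P$
$f{\left(A \right)} = 17$ ($f{\left(A \right)} = -7 - 4 \left(-2 - 4\right) = -7 - -24 = -7 + 24 = 17$)
$\frac{f{\left(-2 \right)} - 11}{3 + 16} \cdot 1 = \frac{17 - 11}{3 + 16} \cdot 1 = \frac{6}{19} \cdot 1 = \frac{6}{19}$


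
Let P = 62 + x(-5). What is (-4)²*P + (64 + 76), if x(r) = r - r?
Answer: 1132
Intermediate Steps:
x(r) = 0
P = 62 (P = 62 + 0 = 62)
(-4)²*P + (64 + 76) = (-4)²*62 + (64 + 76) = 16*62 + 140 = 992 + 140 = 1132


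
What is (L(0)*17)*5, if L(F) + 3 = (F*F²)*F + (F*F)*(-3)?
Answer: -255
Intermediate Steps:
L(F) = -3 + F⁴ - 3*F² (L(F) = -3 + ((F*F²)*F + (F*F)*(-3)) = -3 + (F³*F + F²*(-3)) = -3 + (F⁴ - 3*F²) = -3 + F⁴ - 3*F²)
(L(0)*17)*5 = ((-3 + 0⁴ - 3*0²)*17)*5 = ((-3 + 0 - 3*0)*17)*5 = ((-3 + 0 + 0)*17)*5 = -3*17*5 = -51*5 = -255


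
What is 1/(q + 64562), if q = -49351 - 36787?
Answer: -1/21576 ≈ -4.6348e-5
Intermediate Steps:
q = -86138
1/(q + 64562) = 1/(-86138 + 64562) = 1/(-21576) = -1/21576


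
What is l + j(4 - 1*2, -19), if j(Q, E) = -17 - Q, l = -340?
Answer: -359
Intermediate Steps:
l + j(4 - 1*2, -19) = -340 + (-17 - (4 - 1*2)) = -340 + (-17 - (4 - 2)) = -340 + (-17 - 1*2) = -340 + (-17 - 2) = -340 - 19 = -359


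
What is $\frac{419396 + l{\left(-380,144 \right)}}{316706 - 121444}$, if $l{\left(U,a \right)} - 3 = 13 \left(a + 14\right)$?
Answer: $\frac{421453}{195262} \approx 2.1584$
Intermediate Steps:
$l{\left(U,a \right)} = 185 + 13 a$ ($l{\left(U,a \right)} = 3 + 13 \left(a + 14\right) = 3 + 13 \left(14 + a\right) = 3 + \left(182 + 13 a\right) = 185 + 13 a$)
$\frac{419396 + l{\left(-380,144 \right)}}{316706 - 121444} = \frac{419396 + \left(185 + 13 \cdot 144\right)}{316706 - 121444} = \frac{419396 + \left(185 + 1872\right)}{195262} = \left(419396 + 2057\right) \frac{1}{195262} = 421453 \cdot \frac{1}{195262} = \frac{421453}{195262}$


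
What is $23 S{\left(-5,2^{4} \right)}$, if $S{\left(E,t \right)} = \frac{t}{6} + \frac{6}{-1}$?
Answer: $- \frac{230}{3} \approx -76.667$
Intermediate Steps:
$S{\left(E,t \right)} = -6 + \frac{t}{6}$ ($S{\left(E,t \right)} = t \frac{1}{6} + 6 \left(-1\right) = \frac{t}{6} - 6 = -6 + \frac{t}{6}$)
$23 S{\left(-5,2^{4} \right)} = 23 \left(-6 + \frac{2^{4}}{6}\right) = 23 \left(-6 + \frac{1}{6} \cdot 16\right) = 23 \left(-6 + \frac{8}{3}\right) = 23 \left(- \frac{10}{3}\right) = - \frac{230}{3}$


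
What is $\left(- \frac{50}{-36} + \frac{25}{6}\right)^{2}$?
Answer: $\frac{2500}{81} \approx 30.864$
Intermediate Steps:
$\left(- \frac{50}{-36} + \frac{25}{6}\right)^{2} = \left(\left(-50\right) \left(- \frac{1}{36}\right) + 25 \cdot \frac{1}{6}\right)^{2} = \left(\frac{25}{18} + \frac{25}{6}\right)^{2} = \left(\frac{50}{9}\right)^{2} = \frac{2500}{81}$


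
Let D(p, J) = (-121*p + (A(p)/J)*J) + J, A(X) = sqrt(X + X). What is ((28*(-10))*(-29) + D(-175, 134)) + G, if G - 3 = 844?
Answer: 30276 + 5*I*sqrt(14) ≈ 30276.0 + 18.708*I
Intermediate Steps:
A(X) = sqrt(2)*sqrt(X) (A(X) = sqrt(2*X) = sqrt(2)*sqrt(X))
G = 847 (G = 3 + 844 = 847)
D(p, J) = J - 121*p + sqrt(2)*sqrt(p) (D(p, J) = (-121*p + ((sqrt(2)*sqrt(p))/J)*J) + J = (-121*p + (sqrt(2)*sqrt(p)/J)*J) + J = (-121*p + sqrt(2)*sqrt(p)) + J = J - 121*p + sqrt(2)*sqrt(p))
((28*(-10))*(-29) + D(-175, 134)) + G = ((28*(-10))*(-29) + (134 - 121*(-175) + sqrt(2)*sqrt(-175))) + 847 = (-280*(-29) + (134 + 21175 + sqrt(2)*(5*I*sqrt(7)))) + 847 = (8120 + (134 + 21175 + 5*I*sqrt(14))) + 847 = (8120 + (21309 + 5*I*sqrt(14))) + 847 = (29429 + 5*I*sqrt(14)) + 847 = 30276 + 5*I*sqrt(14)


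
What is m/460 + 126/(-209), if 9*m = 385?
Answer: -88235/173052 ≈ -0.50988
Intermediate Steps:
m = 385/9 (m = (⅑)*385 = 385/9 ≈ 42.778)
m/460 + 126/(-209) = (385/9)/460 + 126/(-209) = (385/9)*(1/460) + 126*(-1/209) = 77/828 - 126/209 = -88235/173052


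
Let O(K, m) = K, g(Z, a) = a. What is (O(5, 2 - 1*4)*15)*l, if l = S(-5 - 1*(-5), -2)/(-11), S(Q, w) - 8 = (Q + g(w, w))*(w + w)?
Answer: -1200/11 ≈ -109.09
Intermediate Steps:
S(Q, w) = 8 + 2*w*(Q + w) (S(Q, w) = 8 + (Q + w)*(w + w) = 8 + (Q + w)*(2*w) = 8 + 2*w*(Q + w))
l = -16/11 (l = (8 + 2*(-2)² + 2*(-5 - 1*(-5))*(-2))/(-11) = (8 + 2*4 + 2*(-5 + 5)*(-2))*(-1/11) = (8 + 8 + 2*0*(-2))*(-1/11) = (8 + 8 + 0)*(-1/11) = 16*(-1/11) = -16/11 ≈ -1.4545)
(O(5, 2 - 1*4)*15)*l = (5*15)*(-16/11) = 75*(-16/11) = -1200/11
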